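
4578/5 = 4578/5 = 915.60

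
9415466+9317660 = 18733126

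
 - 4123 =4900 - 9023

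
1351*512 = 691712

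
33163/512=33163/512  =  64.77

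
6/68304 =1/11384 =0.00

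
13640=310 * 44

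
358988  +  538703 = 897691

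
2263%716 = 115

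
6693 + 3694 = 10387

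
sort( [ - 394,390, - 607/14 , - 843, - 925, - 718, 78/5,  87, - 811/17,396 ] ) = [  -  925, - 843, - 718,-394 , - 811/17, - 607/14,78/5,87, 390,  396] 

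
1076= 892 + 184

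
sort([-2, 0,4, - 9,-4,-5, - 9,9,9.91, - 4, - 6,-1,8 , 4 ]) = [ - 9, - 9, -6, - 5,-4 ,-4,-2, - 1,0,4,4,8,9,9.91] 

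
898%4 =2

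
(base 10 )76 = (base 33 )2A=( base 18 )44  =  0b1001100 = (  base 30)2G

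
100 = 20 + 80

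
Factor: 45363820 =2^2*5^1 * 17^1*23^1*5801^1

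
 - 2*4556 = - 9112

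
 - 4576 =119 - 4695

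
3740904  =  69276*54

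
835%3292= 835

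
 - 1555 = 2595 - 4150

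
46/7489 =46/7489 = 0.01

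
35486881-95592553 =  - 60105672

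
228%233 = 228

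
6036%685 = 556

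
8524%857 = 811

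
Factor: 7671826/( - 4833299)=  - 2^1*79^( - 1)*193^( - 1 )*317^(  -  1 )*3835913^1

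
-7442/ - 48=155 + 1/24=155.04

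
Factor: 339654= 2^1*3^1*7^1  *  8087^1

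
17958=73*246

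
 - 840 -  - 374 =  - 466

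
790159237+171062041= 961221278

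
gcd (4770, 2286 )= 18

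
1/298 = 1/298 = 0.00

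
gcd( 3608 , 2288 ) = 88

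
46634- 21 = 46613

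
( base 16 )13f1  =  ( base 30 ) 5K5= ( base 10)5105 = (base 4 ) 1033301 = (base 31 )59l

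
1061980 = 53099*20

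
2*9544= 19088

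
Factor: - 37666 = -2^1*37^1 * 509^1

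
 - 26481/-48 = 8827/16 = 551.69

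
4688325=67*69975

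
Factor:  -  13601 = -7^1*29^1 *67^1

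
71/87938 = 71/87938 = 0.00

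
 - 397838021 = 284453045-682291066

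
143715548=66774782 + 76940766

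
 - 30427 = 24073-54500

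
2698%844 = 166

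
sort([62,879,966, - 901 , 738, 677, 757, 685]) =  [ - 901, 62, 677, 685,738,757, 879,966]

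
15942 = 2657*6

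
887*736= 652832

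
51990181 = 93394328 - 41404147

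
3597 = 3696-99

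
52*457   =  23764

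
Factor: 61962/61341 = 898/889 = 2^1*7^( - 1) * 127^(-1)*449^1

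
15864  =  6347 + 9517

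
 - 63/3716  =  -1+3653/3716 = -0.02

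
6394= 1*6394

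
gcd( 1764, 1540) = 28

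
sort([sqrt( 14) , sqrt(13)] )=[ sqrt( 13),sqrt(14)]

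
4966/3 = 4966/3 = 1655.33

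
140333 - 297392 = - 157059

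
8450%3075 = 2300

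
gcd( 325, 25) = 25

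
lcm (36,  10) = 180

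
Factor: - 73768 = - 2^3*9221^1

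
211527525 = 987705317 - 776177792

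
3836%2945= 891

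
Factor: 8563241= 61^1*140381^1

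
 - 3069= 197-3266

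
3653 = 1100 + 2553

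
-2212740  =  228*( - 9705) 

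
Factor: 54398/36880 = 2^( - 3 )*5^( -1 )*59^1 = 59/40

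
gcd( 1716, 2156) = 44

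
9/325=9/325 = 0.03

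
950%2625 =950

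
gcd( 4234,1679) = 73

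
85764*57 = 4888548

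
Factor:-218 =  - 2^1*109^1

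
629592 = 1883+627709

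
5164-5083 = 81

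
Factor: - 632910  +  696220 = 2^1*5^1*13^1*487^1 = 63310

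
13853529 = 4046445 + 9807084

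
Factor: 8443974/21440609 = 2^1*3^1*7^3*11^1*373^1*21440609^(  -  1)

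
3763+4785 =8548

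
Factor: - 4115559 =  - 3^1 * 7^2*27997^1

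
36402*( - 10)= - 364020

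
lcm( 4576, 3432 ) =13728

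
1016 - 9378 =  - 8362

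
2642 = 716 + 1926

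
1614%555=504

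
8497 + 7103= 15600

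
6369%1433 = 637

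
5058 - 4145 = 913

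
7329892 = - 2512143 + 9842035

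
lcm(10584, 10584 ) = 10584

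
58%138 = 58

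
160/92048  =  10/5753 = 0.00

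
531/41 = 531/41=12.95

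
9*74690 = 672210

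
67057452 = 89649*748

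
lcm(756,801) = 67284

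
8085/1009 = 8085/1009 =8.01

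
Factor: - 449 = -449^1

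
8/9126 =4/4563 = 0.00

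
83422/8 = 10427+3/4 = 10427.75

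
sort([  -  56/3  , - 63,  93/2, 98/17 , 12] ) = [ - 63,-56/3 , 98/17,12,93/2 ] 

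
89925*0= 0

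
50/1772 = 25/886 = 0.03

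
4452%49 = 42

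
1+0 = 1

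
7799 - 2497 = 5302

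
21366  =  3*7122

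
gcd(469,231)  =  7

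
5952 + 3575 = 9527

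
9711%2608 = 1887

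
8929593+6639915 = 15569508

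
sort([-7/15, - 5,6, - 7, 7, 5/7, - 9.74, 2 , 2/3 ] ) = [-9.74, - 7,-5,-7/15, 2/3,  5/7, 2, 6, 7]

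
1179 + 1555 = 2734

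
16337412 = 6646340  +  9691072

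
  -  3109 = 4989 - 8098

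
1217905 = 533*2285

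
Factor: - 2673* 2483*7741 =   -  3^5 * 11^1*13^1 *191^1*7741^1=- 51377473719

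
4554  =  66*69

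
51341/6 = 51341/6 = 8556.83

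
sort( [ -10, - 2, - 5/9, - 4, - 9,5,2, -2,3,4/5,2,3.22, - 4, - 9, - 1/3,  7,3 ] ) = [ - 10 , - 9, - 9, - 4,-4, - 2, - 2, -5/9, - 1/3 , 4/5,2, 2, 3,3,3.22, 5,7 ]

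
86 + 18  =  104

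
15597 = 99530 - 83933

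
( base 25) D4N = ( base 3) 102022111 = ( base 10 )8248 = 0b10000000111000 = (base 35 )6PN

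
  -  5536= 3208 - 8744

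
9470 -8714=756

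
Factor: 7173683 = 11^1*652153^1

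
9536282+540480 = 10076762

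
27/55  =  27/55 = 0.49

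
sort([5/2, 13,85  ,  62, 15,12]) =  [ 5/2, 12 , 13,15 , 62,85]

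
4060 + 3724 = 7784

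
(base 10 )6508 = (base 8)14554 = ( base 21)efj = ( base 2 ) 1100101101100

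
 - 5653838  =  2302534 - 7956372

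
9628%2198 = 836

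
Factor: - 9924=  - 2^2 * 3^1*827^1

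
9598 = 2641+6957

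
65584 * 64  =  4197376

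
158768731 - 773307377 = -614538646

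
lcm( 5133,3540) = 102660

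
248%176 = 72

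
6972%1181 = 1067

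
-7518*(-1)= 7518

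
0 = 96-96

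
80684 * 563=45425092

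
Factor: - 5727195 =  - 3^2*5^1*127271^1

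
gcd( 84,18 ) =6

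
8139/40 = 8139/40 =203.47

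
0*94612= 0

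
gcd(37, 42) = 1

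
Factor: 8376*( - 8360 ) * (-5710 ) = 2^7*3^1*5^2*11^1*19^1* 349^1*571^1 = 399833385600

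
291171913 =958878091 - 667706178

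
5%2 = 1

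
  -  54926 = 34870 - 89796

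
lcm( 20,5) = 20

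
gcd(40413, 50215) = 1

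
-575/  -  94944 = 25/4128 = 0.01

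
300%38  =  34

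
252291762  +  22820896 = 275112658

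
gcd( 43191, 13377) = 3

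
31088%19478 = 11610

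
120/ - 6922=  - 60/3461  =  -0.02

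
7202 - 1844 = 5358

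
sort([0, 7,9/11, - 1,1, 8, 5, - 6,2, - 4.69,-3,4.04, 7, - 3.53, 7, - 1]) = [ - 6, - 4.69, - 3.53, - 3,- 1, - 1, 0, 9/11,1, 2, 4.04, 5, 7, 7, 7, 8 ] 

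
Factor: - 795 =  - 3^1*5^1*53^1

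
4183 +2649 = 6832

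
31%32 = 31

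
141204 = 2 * 70602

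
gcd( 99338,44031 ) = 1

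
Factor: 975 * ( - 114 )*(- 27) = 3001050 = 2^1*3^5*5^2*13^1*19^1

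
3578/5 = 3578/5  =  715.60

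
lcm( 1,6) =6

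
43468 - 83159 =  - 39691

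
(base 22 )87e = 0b111111001000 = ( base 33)3ne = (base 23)7EF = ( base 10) 4040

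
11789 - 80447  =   - 68658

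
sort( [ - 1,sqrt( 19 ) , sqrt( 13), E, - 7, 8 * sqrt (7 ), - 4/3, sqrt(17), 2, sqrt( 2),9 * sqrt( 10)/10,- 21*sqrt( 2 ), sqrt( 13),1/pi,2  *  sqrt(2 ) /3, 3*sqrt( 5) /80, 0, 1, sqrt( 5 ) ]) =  [ - 21 * sqrt( 2),-7,-4/3,  -  1,0,3 * sqrt( 5 ) /80,  1/pi, 2*sqrt( 2) /3, 1, sqrt ( 2 ), 2, sqrt( 5), E, 9*sqrt( 10)/10,sqrt( 13), sqrt( 13 ), sqrt(17),sqrt( 19 ), 8*sqrt (7)] 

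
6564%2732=1100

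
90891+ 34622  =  125513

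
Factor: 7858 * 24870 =195428460 = 2^2 *3^1*5^1*829^1*3929^1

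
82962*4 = 331848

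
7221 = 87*83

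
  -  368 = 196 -564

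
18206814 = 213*85478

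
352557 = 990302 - 637745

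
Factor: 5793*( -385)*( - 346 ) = 2^1*3^1*5^1 * 7^1*11^1*173^1 *1931^1 = 771685530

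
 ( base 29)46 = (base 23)57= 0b1111010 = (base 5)442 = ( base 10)122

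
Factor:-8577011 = -29^1*295759^1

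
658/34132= 47/2438 =0.02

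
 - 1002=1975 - 2977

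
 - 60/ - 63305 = 12/12661 = 0.00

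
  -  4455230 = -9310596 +4855366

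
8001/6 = 1333 + 1/2 = 1333.50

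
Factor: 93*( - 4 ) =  - 2^2*3^1*31^1 = - 372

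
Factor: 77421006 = 2^1*3^2*13^1 * 330859^1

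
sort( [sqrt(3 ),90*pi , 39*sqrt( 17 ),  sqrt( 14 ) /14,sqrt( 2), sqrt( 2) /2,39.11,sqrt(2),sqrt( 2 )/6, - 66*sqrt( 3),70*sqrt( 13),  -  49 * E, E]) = [ - 49*E, - 66 * sqrt( 3),sqrt( 2 ) /6 , sqrt(14) /14 , sqrt( 2)/2, sqrt( 2),sqrt( 2),sqrt( 3), E,39.11,39 *sqrt( 17 ),  70*sqrt (13),90*pi ]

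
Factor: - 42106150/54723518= - 5^2*37^(  -  1 )*67^1*12569^1*739507^( - 1) = -21053075/27361759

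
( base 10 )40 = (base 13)31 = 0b101000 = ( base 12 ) 34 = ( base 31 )19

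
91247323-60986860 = 30260463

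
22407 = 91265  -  68858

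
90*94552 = 8509680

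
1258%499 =260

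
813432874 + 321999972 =1135432846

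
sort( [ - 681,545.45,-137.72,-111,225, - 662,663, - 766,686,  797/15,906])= [-766 ,  -  681, - 662, - 137.72, - 111, 797/15,  225 , 545.45, 663, 686, 906] 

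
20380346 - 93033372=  - 72653026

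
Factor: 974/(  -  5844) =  - 1/6  =  -2^ (  -  1)*3^ ( - 1)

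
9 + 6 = 15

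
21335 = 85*251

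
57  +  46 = 103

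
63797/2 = 63797/2  =  31898.50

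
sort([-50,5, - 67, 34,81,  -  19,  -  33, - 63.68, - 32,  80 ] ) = [-67, - 63.68, - 50 , - 33,-32,-19,  5,34,80,81 ] 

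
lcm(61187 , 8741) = 61187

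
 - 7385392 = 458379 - 7843771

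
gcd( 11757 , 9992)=1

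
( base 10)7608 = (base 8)16670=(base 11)5797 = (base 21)h56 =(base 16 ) 1db8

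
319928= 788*406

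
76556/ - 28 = -2735  +  6/7 = - 2734.14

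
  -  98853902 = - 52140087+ - 46713815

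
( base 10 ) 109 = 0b1101101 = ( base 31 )3g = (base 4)1231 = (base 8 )155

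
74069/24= 3086 + 5/24 = 3086.21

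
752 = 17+735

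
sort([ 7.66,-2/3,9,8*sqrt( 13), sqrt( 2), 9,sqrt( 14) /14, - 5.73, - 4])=[ - 5.73, - 4,-2/3,sqrt( 14 )/14,sqrt(2), 7.66,  9,9,8*sqrt( 13)]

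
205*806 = 165230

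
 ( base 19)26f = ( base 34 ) p1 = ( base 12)5AB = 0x353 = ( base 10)851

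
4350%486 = 462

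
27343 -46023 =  - 18680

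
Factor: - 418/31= - 2^1*11^1*19^1*31^(  -  1 )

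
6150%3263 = 2887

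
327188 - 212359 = 114829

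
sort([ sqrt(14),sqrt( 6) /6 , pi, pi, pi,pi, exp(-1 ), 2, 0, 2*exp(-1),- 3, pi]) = [ -3, 0, exp(- 1), sqrt ( 6) /6, 2*exp( - 1), 2 , pi,pi,pi, pi , pi,sqrt( 14 ) ]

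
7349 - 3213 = 4136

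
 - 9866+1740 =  - 8126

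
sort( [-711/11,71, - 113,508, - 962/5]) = [ - 962/5, - 113,  -  711/11, 71,508]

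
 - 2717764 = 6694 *( - 406 )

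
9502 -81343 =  - 71841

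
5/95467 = 5/95467 = 0.00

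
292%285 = 7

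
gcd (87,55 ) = 1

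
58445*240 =14026800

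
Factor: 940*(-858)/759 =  - 2^3*5^1 * 13^1*23^( - 1 )*47^1=- 24440/23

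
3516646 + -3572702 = -56056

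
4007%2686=1321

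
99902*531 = 53047962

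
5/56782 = 5/56782 = 0.00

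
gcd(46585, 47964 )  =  7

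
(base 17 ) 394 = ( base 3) 1101221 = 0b10000000000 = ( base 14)532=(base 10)1024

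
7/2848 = 7/2848 = 0.00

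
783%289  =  205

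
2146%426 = 16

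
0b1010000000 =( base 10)640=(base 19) 1ED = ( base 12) 454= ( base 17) 23B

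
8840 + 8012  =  16852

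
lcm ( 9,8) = 72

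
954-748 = 206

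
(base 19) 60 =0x72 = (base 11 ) A4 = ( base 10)114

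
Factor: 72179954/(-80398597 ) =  - 2^1  *7^1*11^1*83^1*5647^1*80398597^( - 1 ) 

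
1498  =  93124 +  - 91626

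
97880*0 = 0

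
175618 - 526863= -351245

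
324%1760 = 324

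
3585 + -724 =2861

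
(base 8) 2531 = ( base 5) 20434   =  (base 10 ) 1369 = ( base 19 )3F1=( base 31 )1d5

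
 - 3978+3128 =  - 850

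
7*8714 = 60998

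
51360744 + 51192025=102552769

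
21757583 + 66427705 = 88185288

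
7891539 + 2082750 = 9974289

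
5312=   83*64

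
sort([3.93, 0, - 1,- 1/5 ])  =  [ - 1, - 1/5,0,3.93]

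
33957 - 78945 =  - 44988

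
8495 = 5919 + 2576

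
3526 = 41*86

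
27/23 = 27/23 = 1.17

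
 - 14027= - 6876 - 7151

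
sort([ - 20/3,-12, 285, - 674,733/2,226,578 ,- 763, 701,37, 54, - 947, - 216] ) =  [ - 947, - 763, - 674,- 216, - 12, - 20/3,37,54,  226,285,733/2, 578, 701] 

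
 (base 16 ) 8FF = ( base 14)BA7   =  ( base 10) 2303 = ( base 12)13BB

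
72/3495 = 24/1165= 0.02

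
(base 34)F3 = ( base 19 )180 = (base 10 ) 513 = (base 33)FI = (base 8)1001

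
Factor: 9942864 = 2^4*3^1*359^1  *  577^1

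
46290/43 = 1076 + 22/43 = 1076.51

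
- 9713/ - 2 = 4856 + 1/2= 4856.50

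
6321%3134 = 53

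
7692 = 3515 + 4177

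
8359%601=546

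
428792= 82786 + 346006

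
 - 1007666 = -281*3586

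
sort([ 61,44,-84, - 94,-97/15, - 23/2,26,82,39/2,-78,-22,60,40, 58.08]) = [ - 94, - 84 , - 78, - 22, - 23/2 , - 97/15,39/2,26, 40, 44,  58.08, 60,61,82 ] 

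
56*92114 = 5158384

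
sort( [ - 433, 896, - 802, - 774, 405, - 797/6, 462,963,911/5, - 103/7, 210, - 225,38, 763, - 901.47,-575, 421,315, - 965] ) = [ - 965, - 901.47,-802, - 774, - 575, - 433,  -  225 , - 797/6, - 103/7 , 38,911/5, 210, 315,405, 421, 462, 763, 896 , 963 ] 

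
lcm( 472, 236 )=472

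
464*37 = 17168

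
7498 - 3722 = 3776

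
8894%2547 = 1253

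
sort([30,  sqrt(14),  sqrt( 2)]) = [sqrt( 2 ),sqrt(14),30]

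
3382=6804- 3422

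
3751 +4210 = 7961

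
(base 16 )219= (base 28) j5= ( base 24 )m9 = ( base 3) 201220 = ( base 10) 537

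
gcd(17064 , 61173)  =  9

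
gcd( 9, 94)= 1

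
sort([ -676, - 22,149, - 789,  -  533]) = [ - 789, - 676, - 533,  -  22, 149] 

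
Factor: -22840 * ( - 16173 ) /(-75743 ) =-369391320/75743 = - 2^3*3^3 * 5^1  *  571^1*599^1*75743^( - 1) 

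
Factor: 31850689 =13^1*163^1*15031^1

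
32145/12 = 10715/4 = 2678.75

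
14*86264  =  1207696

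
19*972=18468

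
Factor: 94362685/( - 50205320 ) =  - 18872537/10041064 = - 2^(-3) * 11^( - 3)*23^( - 1 )*41^( - 1)*18872537^1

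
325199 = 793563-468364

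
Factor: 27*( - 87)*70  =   - 2^1*3^4 * 5^1*7^1*29^1 =-  164430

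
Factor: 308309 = 308309^1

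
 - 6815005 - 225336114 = -232151119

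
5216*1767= 9216672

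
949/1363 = 949/1363 = 0.70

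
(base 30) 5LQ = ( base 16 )1424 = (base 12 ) 2B98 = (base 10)5156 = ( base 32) 514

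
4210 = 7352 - 3142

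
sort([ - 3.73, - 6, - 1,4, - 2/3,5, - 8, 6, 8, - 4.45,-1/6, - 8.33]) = [-8.33, - 8, - 6,- 4.45, - 3.73, - 1, - 2/3, - 1/6, 4, 5, 6, 8] 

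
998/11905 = 998/11905 = 0.08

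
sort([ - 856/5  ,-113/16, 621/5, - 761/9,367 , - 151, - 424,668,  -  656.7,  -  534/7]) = [ - 656.7, -424,-856/5, - 151, - 761/9 , - 534/7, - 113/16,621/5, 367, 668 ] 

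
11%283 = 11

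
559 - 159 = 400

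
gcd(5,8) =1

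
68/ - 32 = -17/8 = -2.12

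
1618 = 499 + 1119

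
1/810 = 1/810 = 0.00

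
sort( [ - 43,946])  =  [ - 43, 946]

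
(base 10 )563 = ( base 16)233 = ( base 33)h2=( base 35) G3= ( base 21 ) 15H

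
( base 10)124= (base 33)3P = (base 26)4K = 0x7C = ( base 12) a4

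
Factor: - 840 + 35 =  - 805 = - 5^1 * 7^1*23^1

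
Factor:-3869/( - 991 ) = 53^1*73^1 * 991^( - 1)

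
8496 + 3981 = 12477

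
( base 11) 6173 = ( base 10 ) 8187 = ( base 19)13CH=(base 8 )17773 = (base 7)32604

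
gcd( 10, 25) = 5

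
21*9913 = 208173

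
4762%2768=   1994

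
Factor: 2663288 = 2^3*17^1 * 19583^1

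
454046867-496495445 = -42448578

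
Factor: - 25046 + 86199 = 61153^1 = 61153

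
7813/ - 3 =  - 2605 + 2/3 = - 2604.33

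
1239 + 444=1683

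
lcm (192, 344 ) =8256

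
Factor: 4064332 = 2^2*1016083^1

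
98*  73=7154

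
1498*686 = 1027628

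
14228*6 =85368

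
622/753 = 622/753 = 0.83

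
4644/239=4644/239 =19.43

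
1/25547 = 1/25547 = 0.00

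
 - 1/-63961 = 1/63961  =  0.00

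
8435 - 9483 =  - 1048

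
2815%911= 82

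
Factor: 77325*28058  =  2^1 * 3^1*5^2  *1031^1*14029^1 = 2169584850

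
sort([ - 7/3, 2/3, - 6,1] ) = [ - 6, - 7/3, 2/3,  1] 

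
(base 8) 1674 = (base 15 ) 43B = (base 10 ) 956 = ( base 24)1FK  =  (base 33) SW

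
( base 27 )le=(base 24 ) 105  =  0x245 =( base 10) 581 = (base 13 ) 359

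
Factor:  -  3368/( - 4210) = 4/5 = 2^2 * 5^(-1 ) 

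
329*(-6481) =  - 2132249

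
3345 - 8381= - 5036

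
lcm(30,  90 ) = 90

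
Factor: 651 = 3^1*7^1 * 31^1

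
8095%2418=841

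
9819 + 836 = 10655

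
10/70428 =5/35214  =  0.00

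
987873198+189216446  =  1177089644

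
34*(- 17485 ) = - 594490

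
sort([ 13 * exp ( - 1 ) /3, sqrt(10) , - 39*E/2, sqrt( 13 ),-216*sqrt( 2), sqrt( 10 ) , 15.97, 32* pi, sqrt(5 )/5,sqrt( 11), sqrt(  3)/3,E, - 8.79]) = [ - 216*sqrt( 2), - 39 * E/2, - 8.79, sqrt( 5 ) /5,  sqrt(3 )/3, 13 * exp( - 1 )/3,E,  sqrt (10),sqrt( 10 ), sqrt(11),sqrt(13), 15.97,32*pi ] 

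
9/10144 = 9/10144 = 0.00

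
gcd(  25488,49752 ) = 72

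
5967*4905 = 29268135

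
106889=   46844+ 60045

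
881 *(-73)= - 64313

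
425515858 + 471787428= 897303286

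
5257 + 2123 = 7380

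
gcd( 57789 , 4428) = 9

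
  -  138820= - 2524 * 55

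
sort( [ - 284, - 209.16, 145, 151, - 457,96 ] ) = [ - 457, - 284, - 209.16 , 96, 145, 151]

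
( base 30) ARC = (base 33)90L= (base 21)115F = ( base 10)9822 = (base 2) 10011001011110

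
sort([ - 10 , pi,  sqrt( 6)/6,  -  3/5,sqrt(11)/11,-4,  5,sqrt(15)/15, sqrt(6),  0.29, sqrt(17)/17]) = [-10, - 4, - 3/5,sqrt (17 ) /17,  sqrt (15 )/15,  0.29,sqrt(11 )/11,sqrt( 6)/6, sqrt( 6), pi, 5]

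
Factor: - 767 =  - 13^1*59^1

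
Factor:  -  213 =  - 3^1*71^1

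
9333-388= 8945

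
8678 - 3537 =5141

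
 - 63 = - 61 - 2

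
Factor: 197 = 197^1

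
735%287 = 161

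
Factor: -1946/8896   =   - 2^( - 5 )*7^1 = -7/32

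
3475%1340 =795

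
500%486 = 14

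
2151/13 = 165  +  6/13 = 165.46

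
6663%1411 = 1019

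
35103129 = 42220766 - 7117637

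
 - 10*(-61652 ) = 616520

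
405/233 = 1 + 172/233= 1.74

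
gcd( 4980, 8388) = 12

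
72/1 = 72 = 72.00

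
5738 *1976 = 11338288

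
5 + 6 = 11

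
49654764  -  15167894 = 34486870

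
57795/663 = 87 + 38/221  =  87.17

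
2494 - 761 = 1733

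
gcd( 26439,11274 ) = 3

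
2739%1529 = 1210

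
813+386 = 1199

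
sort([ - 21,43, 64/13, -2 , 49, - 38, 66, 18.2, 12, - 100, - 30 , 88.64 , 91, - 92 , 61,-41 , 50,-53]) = [-100 , - 92 , - 53 ,- 41, - 38, - 30, - 21 ,-2,64/13  ,  12 , 18.2,  43,49,50,61,66,88.64,  91 ] 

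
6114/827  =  7+325/827 = 7.39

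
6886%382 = 10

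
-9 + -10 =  - 19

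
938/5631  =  938/5631 =0.17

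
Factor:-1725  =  -3^1*5^2*23^1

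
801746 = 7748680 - 6946934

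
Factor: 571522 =2^1 *7^1*40823^1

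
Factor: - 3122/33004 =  - 2^(- 1 )* 7^1*37^( - 1 ) = -7/74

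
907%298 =13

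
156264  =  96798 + 59466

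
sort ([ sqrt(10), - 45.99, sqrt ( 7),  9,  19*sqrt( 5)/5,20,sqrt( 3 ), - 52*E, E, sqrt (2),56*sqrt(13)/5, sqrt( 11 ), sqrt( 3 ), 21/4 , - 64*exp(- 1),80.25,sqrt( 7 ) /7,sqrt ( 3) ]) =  [ - 52 * E,-45.99, - 64*exp (-1) , sqrt(7 ) /7,  sqrt(2), sqrt(3), sqrt( 3), sqrt (3 ),  sqrt(7 ), E, sqrt(10 ), sqrt(11) , 21/4, 19 * sqrt( 5)/5,9, 20, 56 * sqrt (13 )/5,80.25] 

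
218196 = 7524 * 29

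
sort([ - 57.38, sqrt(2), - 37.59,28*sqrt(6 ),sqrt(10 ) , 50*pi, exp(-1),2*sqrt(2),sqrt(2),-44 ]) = [ - 57.38,-44, - 37.59,exp( - 1 ),sqrt(2),sqrt (2), 2*sqrt( 2),sqrt( 10), 28*sqrt(6 ) , 50*pi ] 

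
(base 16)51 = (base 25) 36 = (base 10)81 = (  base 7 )144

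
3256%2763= 493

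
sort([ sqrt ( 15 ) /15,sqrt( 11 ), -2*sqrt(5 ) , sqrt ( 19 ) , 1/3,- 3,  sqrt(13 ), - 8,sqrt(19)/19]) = [ - 8, - 2*sqrt( 5),- 3,sqrt ( 19 )/19,sqrt( 15 ) /15, 1/3 , sqrt( 11),sqrt( 13 ), sqrt(19)]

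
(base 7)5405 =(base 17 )6ac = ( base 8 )3574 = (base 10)1916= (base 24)37k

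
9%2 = 1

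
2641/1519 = 1 + 1122/1519 = 1.74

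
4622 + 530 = 5152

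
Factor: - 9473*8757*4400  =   - 365002268400 = - 2^4*3^2*5^2*7^1*11^1*139^1*9473^1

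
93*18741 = 1742913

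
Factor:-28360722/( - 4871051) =2^1*3^1*13^1*31^1*37^1 *317^1*1061^(-1 )*4591^ (-1)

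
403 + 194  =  597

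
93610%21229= 8694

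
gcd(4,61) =1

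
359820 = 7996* 45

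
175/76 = 2+ 23/76 =2.30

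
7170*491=3520470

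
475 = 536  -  61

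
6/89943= 2/29981  =  0.00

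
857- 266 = 591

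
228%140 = 88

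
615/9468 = 205/3156 = 0.06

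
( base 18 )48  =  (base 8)120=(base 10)80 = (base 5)310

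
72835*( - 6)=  - 437010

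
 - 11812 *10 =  - 118120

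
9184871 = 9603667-418796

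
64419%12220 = 3319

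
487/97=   487/97 = 5.02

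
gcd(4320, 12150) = 270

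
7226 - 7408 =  - 182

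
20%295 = 20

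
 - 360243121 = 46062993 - 406306114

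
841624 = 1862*452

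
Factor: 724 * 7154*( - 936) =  - 2^6*3^2 * 7^2*13^1*73^1 * 181^1  =  -4848008256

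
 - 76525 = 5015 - 81540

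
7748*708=5485584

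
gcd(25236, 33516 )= 36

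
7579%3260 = 1059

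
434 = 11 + 423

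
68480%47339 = 21141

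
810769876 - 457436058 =353333818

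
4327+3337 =7664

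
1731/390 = 577/130 = 4.44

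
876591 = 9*97399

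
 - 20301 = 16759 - 37060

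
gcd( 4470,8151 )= 3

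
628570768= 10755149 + 617815619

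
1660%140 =120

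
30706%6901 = 3102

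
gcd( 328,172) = 4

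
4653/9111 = 1551/3037=0.51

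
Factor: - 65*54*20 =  - 2^3*3^3*5^2*13^1 = -70200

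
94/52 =47/26 = 1.81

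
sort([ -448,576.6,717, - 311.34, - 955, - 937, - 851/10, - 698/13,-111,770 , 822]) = [ - 955, - 937,  -  448, - 311.34, - 111, - 851/10, - 698/13 , 576.6, 717,770,822] 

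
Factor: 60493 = 60493^1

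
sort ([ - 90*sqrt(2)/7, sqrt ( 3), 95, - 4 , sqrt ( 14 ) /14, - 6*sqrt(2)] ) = [ - 90*sqrt (2) /7, - 6*sqrt( 2), - 4, sqrt(14)/14,sqrt(3),95]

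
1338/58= 669/29 = 23.07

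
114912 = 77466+37446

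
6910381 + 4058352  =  10968733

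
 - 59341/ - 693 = 85 + 436/693 = 85.63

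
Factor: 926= 2^1*463^1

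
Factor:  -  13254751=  - 61^1*197^1 * 1103^1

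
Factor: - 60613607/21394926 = -2^( - 1 )*3^(-2)*7^( - 1) * 277^( - 1 )*613^(- 1)*60613607^1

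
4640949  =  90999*51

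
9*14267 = 128403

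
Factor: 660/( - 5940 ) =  - 3^( - 2) =-1/9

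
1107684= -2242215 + 3349899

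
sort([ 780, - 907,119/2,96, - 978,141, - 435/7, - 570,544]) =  [ - 978, - 907 , - 570, - 435/7, 119/2,96, 141,544,780 ]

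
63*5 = 315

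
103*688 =70864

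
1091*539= 588049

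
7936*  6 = 47616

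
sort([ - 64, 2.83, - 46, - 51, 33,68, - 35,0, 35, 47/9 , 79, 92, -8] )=[-64, - 51, - 46, - 35,  -  8,  0, 2.83 , 47/9, 33,35  ,  68,79,92 ]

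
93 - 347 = - 254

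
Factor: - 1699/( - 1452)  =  2^( - 2) * 3^( - 1 )*11^( -2 )*1699^1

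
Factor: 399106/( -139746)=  - 199553/69873 = - 3^( - 1 ) * 431^1 * 463^1*23291^( - 1) 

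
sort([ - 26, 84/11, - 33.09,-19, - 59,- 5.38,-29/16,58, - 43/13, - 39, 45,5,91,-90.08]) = [ - 90.08,-59, - 39, - 33.09,-26, - 19,- 5.38, - 43/13,  -  29/16,5,84/11,45, 58,91]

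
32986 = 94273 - 61287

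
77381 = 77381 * 1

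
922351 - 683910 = 238441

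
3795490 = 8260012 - 4464522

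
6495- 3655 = 2840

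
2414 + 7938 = 10352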